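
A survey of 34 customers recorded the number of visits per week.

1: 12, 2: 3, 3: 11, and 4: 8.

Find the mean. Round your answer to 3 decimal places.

Values: 1, 2, 3, 4
Σfx = 12×1 + 3×2 + 11×3 + 8×4 = 83
n = Σf = 34
Mean = 83 / 34 = 2.4412

2.441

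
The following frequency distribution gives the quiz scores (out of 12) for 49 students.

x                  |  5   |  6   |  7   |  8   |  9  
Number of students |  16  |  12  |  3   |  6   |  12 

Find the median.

6

Cumulative frequencies: 16, 28, 31, 37, 49
n = 49, so the median is the value in position (n+1)/2 = 25.
Position 25 falls at value 6.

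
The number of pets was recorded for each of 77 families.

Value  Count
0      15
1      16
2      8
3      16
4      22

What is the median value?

Cumulative frequencies: 15, 31, 39, 55, 77
n = 77, so the median is the value in position (n+1)/2 = 39.
Position 39 falls at value 2.

2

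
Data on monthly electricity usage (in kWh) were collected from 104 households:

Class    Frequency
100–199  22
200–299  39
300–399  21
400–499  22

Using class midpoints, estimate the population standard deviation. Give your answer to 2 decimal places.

104.34

Midpoints: 149.5, 249.5, 349.5, 449.5
n = 104, Σfm = 30248, mean = 290.8462
Σfm² = 9929726
Σf(m − x̄)² = Σfm² − (Σfm)²/n = 9929726 − 30248²/104 = 1132211.5385
Population variance = 1132211.5385 / 104 = 10886.6494
Standard deviation = √10886.6494 = 104.3391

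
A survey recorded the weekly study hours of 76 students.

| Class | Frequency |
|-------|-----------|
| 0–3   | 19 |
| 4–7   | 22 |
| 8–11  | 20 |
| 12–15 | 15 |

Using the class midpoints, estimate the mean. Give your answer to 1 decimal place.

Midpoints: 1.5, 5.5, 9.5, 13.5
Σfm = 19×1.5 + 22×5.5 + 20×9.5 + 15×13.5 = 542
n = Σf = 76
Mean = 542 / 76 = 7.1316

7.1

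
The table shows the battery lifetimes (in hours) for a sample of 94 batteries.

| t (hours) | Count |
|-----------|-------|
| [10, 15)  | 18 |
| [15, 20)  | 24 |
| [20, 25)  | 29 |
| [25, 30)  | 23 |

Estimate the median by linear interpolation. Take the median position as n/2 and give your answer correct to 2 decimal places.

Cumulative frequencies: 18, 42, 71, 94
n = 94; position = n/2 = 47.
This falls in the class [20, 25): L = 20, F = 42, f = 29, h = 5.
Median ≈ 20 + ((47 − 42) / 29) × 5 = 20.8621

20.86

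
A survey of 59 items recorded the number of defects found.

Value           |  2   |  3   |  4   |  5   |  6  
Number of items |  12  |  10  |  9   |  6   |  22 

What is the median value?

Cumulative frequencies: 12, 22, 31, 37, 59
n = 59, so the median is the value in position (n+1)/2 = 30.
Position 30 falls at value 4.

4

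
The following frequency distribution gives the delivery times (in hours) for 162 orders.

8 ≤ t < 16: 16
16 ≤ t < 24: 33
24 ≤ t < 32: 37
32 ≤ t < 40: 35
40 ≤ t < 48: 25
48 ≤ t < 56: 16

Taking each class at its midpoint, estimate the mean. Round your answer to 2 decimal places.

Midpoints: 12, 20, 28, 36, 44, 52
Σfm = 16×12 + 33×20 + 37×28 + 35×36 + 25×44 + 16×52 = 5080
n = Σf = 162
Mean = 5080 / 162 = 31.3580

31.36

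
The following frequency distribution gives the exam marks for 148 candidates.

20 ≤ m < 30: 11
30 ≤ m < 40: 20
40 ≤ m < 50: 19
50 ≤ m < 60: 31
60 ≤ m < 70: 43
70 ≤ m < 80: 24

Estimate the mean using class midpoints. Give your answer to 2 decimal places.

54.93

Midpoints: 25, 35, 45, 55, 65, 75
Σfm = 11×25 + 20×35 + 19×45 + 31×55 + 43×65 + 24×75 = 8130
n = Σf = 148
Mean = 8130 / 148 = 54.9324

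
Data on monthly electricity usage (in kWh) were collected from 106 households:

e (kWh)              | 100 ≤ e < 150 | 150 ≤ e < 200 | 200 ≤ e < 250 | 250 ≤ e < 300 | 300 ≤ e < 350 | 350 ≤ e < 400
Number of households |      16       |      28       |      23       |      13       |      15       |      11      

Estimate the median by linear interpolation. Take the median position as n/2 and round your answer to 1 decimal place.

219.6

Cumulative frequencies: 16, 44, 67, 80, 95, 106
n = 106; position = n/2 = 53.
This falls in the class 200 ≤ e < 250: L = 200, F = 44, f = 23, h = 50.
Median ≈ 200 + ((53 − 44) / 23) × 50 = 219.5652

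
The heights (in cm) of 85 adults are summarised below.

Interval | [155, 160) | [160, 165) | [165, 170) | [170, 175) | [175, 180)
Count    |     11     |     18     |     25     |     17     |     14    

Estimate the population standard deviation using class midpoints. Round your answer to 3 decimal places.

6.294

Midpoints: 157.5, 162.5, 167.5, 172.5, 177.5
n = 85, Σfm = 14262.5, mean = 167.7941
Σfm² = 2396531.25
Σf(m − x̄)² = Σfm² − (Σfm)²/n = 2396531.25 − 14262.5²/85 = 3367.6471
Population variance = 3367.6471 / 85 = 39.6194
Standard deviation = √39.6194 = 6.2944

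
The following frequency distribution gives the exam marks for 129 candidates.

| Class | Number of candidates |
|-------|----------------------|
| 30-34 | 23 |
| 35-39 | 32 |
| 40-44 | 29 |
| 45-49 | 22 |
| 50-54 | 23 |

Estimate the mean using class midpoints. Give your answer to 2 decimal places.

Midpoints: 32, 37, 42, 47, 52
Σfm = 23×32 + 32×37 + 29×42 + 22×47 + 23×52 = 5368
n = Σf = 129
Mean = 5368 / 129 = 41.6124

41.61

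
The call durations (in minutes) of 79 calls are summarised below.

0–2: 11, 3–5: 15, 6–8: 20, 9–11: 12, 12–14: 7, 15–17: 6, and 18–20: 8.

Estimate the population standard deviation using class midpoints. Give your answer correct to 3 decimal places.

Midpoints: 1, 4, 7, 10, 13, 16, 19
n = 79, Σfm = 670, mean = 8.4810
Σfm² = 8038
Σf(m − x̄)² = Σfm² − (Σfm)²/n = 8038 − 670²/79 = 2355.7215
Population variance = 2355.7215 / 79 = 29.8193
Standard deviation = √29.8193 = 5.4607

5.461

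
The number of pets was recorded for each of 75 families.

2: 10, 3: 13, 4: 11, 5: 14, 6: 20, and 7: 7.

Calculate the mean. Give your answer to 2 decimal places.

4.56

Values: 2, 3, 4, 5, 6, 7
Σfx = 10×2 + 13×3 + 11×4 + 14×5 + 20×6 + 7×7 = 342
n = Σf = 75
Mean = 342 / 75 = 4.5600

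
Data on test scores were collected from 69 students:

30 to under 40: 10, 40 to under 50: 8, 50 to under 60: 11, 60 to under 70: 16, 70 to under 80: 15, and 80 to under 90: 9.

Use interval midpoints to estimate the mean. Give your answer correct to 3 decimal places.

Midpoints: 35, 45, 55, 65, 75, 85
Σfm = 10×35 + 8×45 + 11×55 + 16×65 + 15×75 + 9×85 = 4245
n = Σf = 69
Mean = 4245 / 69 = 61.5217

61.522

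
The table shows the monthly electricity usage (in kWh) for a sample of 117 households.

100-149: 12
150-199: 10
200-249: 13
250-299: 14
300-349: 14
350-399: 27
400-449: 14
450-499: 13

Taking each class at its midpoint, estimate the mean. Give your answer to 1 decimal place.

Midpoints: 124.5, 174.5, 224.5, 274.5, 324.5, 374.5, 424.5, 474.5
Σfm = 12×124.5 + 10×174.5 + 13×224.5 + 14×274.5 + 14×324.5 + 27×374.5 + 14×424.5 + 13×474.5 = 36766.5
n = Σf = 117
Mean = 36766.5 / 117 = 314.2436

314.2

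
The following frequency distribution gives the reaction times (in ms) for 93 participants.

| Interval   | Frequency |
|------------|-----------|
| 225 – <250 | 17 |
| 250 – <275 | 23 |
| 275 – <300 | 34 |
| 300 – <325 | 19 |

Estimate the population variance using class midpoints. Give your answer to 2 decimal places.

634.90

Midpoints: 237.5, 262.5, 287.5, 312.5
n = 93, Σfm = 25787.5, mean = 277.2849
Σfm² = 7209531.25
Σf(m − x̄)² = Σfm² − (Σfm)²/n = 7209531.25 − 25787.5²/93 = 59045.6989
Population variance = 59045.6989 / 93 = 634.9000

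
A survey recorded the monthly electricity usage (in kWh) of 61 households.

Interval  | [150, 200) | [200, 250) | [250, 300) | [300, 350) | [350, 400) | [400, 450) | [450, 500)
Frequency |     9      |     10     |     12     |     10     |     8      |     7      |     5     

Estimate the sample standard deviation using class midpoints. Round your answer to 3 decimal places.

Midpoints: 175, 225, 275, 325, 375, 425, 475
n = 61, Σfm = 18725, mean = 306.9672
Σfm² = 6263125
Σf(m − x̄)² = Σfm² − (Σfm)²/n = 6263125 − 18725²/61 = 515163.9344
Sample variance = 515163.9344 / 60 = 8586.0656
Standard deviation = √8586.0656 = 92.6610

92.661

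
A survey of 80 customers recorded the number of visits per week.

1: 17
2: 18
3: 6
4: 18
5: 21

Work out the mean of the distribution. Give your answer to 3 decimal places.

Values: 1, 2, 3, 4, 5
Σfx = 17×1 + 18×2 + 6×3 + 18×4 + 21×5 = 248
n = Σf = 80
Mean = 248 / 80 = 3.1000

3.100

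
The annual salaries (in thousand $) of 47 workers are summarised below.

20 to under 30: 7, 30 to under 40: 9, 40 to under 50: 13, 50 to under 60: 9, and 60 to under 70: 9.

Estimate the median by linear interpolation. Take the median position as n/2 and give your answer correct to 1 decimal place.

Cumulative frequencies: 7, 16, 29, 38, 47
n = 47; position = n/2 = 23.5.
This falls in the class 40 to under 50: L = 40, F = 16, f = 13, h = 10.
Median ≈ 40 + ((23.5 − 16) / 13) × 10 = 45.7692

45.8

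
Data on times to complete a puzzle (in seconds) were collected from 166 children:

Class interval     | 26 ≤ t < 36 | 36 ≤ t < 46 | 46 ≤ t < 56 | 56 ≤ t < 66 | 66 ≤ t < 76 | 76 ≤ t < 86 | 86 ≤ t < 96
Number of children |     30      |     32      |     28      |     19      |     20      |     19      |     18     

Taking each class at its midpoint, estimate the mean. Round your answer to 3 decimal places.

56.783

Midpoints: 31, 41, 51, 61, 71, 81, 91
Σfm = 30×31 + 32×41 + 28×51 + 19×61 + 20×71 + 19×81 + 18×91 = 9426
n = Σf = 166
Mean = 9426 / 166 = 56.7831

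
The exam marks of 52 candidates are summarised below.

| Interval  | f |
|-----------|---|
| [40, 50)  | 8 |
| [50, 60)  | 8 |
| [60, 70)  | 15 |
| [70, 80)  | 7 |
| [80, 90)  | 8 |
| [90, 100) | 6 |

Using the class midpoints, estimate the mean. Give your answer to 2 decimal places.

Midpoints: 45, 55, 65, 75, 85, 95
Σfm = 8×45 + 8×55 + 15×65 + 7×75 + 8×85 + 6×95 = 3550
n = Σf = 52
Mean = 3550 / 52 = 68.2692

68.27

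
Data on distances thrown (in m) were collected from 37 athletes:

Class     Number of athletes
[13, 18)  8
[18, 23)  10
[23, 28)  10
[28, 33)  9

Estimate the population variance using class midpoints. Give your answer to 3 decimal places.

29.182

Midpoints: 15.5, 20.5, 25.5, 30.5
n = 37, Σfm = 858.5, mean = 23.2027
Σfm² = 20999.25
Σf(m − x̄)² = Σfm² − (Σfm)²/n = 20999.25 − 858.5²/37 = 1079.7297
Population variance = 1079.7297 / 37 = 29.1819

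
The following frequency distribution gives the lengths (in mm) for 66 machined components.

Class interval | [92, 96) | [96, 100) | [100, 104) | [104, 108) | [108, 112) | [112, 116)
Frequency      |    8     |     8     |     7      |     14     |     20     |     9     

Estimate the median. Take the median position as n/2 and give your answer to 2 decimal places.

106.86

Cumulative frequencies: 8, 16, 23, 37, 57, 66
n = 66; position = n/2 = 33.
This falls in the class [104, 108): L = 104, F = 23, f = 14, h = 4.
Median ≈ 104 + ((33 − 23) / 14) × 4 = 106.8571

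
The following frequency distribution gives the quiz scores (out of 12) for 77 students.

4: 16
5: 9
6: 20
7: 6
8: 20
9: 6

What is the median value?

Cumulative frequencies: 16, 25, 45, 51, 71, 77
n = 77, so the median is the value in position (n+1)/2 = 39.
Position 39 falls at value 6.

6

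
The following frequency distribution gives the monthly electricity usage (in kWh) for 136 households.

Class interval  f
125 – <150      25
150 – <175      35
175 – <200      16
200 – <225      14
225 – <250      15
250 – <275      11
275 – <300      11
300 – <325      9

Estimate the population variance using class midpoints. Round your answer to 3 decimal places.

Midpoints: 137.5, 162.5, 187.5, 212.5, 237.5, 262.5, 287.5, 312.5
n = 136, Σfm = 27525, mean = 202.3897
Σfm² = 5983750
Σf(m − x̄)² = Σfm² − (Σfm)²/n = 5983750 − 27525²/136 = 412973.3456
Population variance = 412973.3456 / 136 = 3036.5687

3036.569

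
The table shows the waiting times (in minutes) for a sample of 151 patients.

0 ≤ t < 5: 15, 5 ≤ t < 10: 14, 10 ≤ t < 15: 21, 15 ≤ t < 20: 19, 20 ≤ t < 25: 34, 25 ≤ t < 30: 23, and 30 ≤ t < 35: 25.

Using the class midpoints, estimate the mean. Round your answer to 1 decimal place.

Midpoints: 2.5, 7.5, 12.5, 17.5, 22.5, 27.5, 32.5
Σfm = 15×2.5 + 14×7.5 + 21×12.5 + 19×17.5 + 34×22.5 + 23×27.5 + 25×32.5 = 2947.5
n = Σf = 151
Mean = 2947.5 / 151 = 19.5199

19.5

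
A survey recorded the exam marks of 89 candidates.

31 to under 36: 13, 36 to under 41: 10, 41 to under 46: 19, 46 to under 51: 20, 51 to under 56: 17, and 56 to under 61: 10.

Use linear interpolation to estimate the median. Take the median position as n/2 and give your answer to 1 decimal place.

Cumulative frequencies: 13, 23, 42, 62, 79, 89
n = 89; position = n/2 = 44.5.
This falls in the class 46 to under 51: L = 46, F = 42, f = 20, h = 5.
Median ≈ 46 + ((44.5 − 42) / 20) × 5 = 46.6250

46.6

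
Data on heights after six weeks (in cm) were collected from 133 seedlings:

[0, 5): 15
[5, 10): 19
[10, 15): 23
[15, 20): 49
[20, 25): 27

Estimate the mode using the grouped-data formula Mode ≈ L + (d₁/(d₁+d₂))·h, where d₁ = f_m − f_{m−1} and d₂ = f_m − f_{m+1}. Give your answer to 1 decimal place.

Modal class: [15, 20) (highest frequency 49).
d₁ = 49 − 23 = 26, d₂ = 49 − 27 = 22
Mode ≈ 15 + (26/(26+22)) × 5 = 15 + 2.7083 = 17.7083

17.7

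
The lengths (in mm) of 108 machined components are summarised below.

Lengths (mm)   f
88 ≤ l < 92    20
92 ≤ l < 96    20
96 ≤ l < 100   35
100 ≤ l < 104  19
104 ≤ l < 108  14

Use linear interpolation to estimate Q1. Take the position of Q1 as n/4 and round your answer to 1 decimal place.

Cumulative frequencies: 20, 40, 75, 94, 108
n = 108; position = n/4 = 27.
This falls in the class 92 ≤ l < 96: L = 92, F = 20, f = 20, h = 4.
Lower quartile ≈ 92 + ((27 − 20) / 20) × 4 = 93.4000

93.4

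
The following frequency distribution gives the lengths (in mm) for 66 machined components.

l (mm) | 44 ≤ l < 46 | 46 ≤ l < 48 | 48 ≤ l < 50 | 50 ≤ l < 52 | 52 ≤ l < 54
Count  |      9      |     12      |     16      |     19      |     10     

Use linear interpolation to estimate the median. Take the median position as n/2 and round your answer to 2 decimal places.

Cumulative frequencies: 9, 21, 37, 56, 66
n = 66; position = n/2 = 33.
This falls in the class 48 ≤ l < 50: L = 48, F = 21, f = 16, h = 2.
Median ≈ 48 + ((33 − 21) / 16) × 2 = 49.5000

49.50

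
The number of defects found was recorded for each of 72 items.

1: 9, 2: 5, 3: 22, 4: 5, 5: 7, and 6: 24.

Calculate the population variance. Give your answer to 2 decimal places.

3.14

Values: 1, 2, 3, 4, 5, 6
n = 72, Σfx = 284, mean = 3.9444
Σfx² = 1346
Σf(x − x̄)² = Σfx² − (Σfx)²/n = 1346 − 284²/72 = 225.7778
Population variance = 225.7778 / 72 = 3.1358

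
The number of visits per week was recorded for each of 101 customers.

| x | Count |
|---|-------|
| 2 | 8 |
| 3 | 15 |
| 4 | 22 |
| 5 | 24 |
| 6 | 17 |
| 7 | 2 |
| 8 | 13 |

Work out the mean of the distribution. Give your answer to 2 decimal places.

4.84

Values: 2, 3, 4, 5, 6, 7, 8
Σfx = 8×2 + 15×3 + 22×4 + 24×5 + 17×6 + 2×7 + 13×8 = 489
n = Σf = 101
Mean = 489 / 101 = 4.8416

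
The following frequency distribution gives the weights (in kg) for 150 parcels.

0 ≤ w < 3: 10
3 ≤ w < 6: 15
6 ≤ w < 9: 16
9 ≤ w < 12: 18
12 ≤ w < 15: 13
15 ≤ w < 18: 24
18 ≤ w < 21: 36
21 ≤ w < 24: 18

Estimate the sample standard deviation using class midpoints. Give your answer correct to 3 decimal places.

6.528

Midpoints: 1.5, 4.5, 7.5, 10.5, 13.5, 16.5, 19.5, 22.5
n = 150, Σfm = 2070, mean = 13.8000
Σfm² = 34915.5
Σf(m − x̄)² = Σfm² − (Σfm)²/n = 34915.5 − 2070²/150 = 6349.5000
Sample variance = 6349.5000 / 149 = 42.6141
Standard deviation = √42.6141 = 6.5279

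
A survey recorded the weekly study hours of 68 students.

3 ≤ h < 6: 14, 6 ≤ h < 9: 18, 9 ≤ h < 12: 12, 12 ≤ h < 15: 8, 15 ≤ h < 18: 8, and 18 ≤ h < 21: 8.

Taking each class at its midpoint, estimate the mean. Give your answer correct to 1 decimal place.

10.6

Midpoints: 4.5, 7.5, 10.5, 13.5, 16.5, 19.5
Σfm = 14×4.5 + 18×7.5 + 12×10.5 + 8×13.5 + 8×16.5 + 8×19.5 = 720
n = Σf = 68
Mean = 720 / 68 = 10.5882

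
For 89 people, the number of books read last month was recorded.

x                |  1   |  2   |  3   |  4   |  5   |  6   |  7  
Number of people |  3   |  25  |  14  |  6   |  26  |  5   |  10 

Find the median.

Cumulative frequencies: 3, 28, 42, 48, 74, 79, 89
n = 89, so the median is the value in position (n+1)/2 = 45.
Position 45 falls at value 4.

4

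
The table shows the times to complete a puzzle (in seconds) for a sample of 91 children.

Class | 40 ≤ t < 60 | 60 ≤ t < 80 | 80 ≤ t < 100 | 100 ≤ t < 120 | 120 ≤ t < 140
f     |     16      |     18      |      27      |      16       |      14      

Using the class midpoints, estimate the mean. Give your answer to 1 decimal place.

Midpoints: 50, 70, 90, 110, 130
Σfm = 16×50 + 18×70 + 27×90 + 16×110 + 14×130 = 8070
n = Σf = 91
Mean = 8070 / 91 = 88.6813

88.7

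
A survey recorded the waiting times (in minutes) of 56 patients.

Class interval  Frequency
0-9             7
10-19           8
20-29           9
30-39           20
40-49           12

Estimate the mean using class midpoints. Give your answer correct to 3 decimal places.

Midpoints: 4.5, 14.5, 24.5, 34.5, 44.5
Σfm = 7×4.5 + 8×14.5 + 9×24.5 + 20×34.5 + 12×44.5 = 1592
n = Σf = 56
Mean = 1592 / 56 = 28.4286

28.429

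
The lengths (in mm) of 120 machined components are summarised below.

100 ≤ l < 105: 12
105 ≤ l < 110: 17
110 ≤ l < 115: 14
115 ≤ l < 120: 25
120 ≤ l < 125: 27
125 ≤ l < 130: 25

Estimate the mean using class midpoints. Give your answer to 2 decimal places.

117.21

Midpoints: 102.5, 107.5, 112.5, 117.5, 122.5, 127.5
Σfm = 12×102.5 + 17×107.5 + 14×112.5 + 25×117.5 + 27×122.5 + 25×127.5 = 14065
n = Σf = 120
Mean = 14065 / 120 = 117.2083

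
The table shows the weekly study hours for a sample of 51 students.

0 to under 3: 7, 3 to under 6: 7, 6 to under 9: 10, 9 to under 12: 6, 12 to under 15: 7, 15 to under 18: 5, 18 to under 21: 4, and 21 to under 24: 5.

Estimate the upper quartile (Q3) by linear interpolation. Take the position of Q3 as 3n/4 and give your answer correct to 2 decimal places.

15.75

Cumulative frequencies: 7, 14, 24, 30, 37, 42, 46, 51
n = 51; position = 3n/4 = 38.25.
This falls in the class 15 to under 18: L = 15, F = 37, f = 5, h = 3.
Upper quartile ≈ 15 + ((38.25 − 37) / 5) × 3 = 15.7500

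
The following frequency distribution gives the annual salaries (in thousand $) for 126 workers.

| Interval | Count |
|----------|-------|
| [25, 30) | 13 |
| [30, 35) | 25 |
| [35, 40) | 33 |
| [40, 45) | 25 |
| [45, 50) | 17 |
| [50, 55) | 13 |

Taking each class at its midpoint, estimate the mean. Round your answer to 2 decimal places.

Midpoints: 27.5, 32.5, 37.5, 42.5, 47.5, 52.5
Σfm = 13×27.5 + 25×32.5 + 33×37.5 + 25×42.5 + 17×47.5 + 13×52.5 = 4960
n = Σf = 126
Mean = 4960 / 126 = 39.3651

39.37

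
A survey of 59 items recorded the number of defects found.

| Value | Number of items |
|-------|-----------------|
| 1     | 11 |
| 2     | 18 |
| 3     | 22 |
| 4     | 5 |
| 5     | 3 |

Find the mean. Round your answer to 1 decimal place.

2.5

Values: 1, 2, 3, 4, 5
Σfx = 11×1 + 18×2 + 22×3 + 5×4 + 3×5 = 148
n = Σf = 59
Mean = 148 / 59 = 2.5085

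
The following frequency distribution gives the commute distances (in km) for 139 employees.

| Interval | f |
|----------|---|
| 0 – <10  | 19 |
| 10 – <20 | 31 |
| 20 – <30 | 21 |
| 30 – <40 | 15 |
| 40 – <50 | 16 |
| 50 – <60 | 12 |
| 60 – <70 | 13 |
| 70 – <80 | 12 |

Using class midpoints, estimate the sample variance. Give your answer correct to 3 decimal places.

498.394

Midpoints: 5, 15, 25, 35, 45, 55, 65, 75
n = 139, Σfm = 4735, mean = 34.0647
Σfm² = 230075
Σf(m − x̄)² = Σfm² − (Σfm)²/n = 230075 − 4735²/139 = 68778.4173
Sample variance = 68778.4173 / 138 = 498.3943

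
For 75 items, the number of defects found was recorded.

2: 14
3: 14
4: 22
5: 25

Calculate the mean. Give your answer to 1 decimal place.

3.8

Values: 2, 3, 4, 5
Σfx = 14×2 + 14×3 + 22×4 + 25×5 = 283
n = Σf = 75
Mean = 283 / 75 = 3.7733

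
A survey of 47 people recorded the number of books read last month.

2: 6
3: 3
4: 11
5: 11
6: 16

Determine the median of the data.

5

Cumulative frequencies: 6, 9, 20, 31, 47
n = 47, so the median is the value in position (n+1)/2 = 24.
Position 24 falls at value 5.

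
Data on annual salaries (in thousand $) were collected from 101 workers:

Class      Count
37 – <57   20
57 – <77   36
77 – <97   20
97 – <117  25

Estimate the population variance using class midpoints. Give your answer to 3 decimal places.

456.426

Midpoints: 47, 67, 87, 107
n = 101, Σfm = 7767, mean = 76.9010
Σfm² = 643389
Σf(m − x̄)² = Σfm² − (Σfm)²/n = 643389 − 7767²/101 = 46099.0099
Population variance = 46099.0099 / 101 = 456.4258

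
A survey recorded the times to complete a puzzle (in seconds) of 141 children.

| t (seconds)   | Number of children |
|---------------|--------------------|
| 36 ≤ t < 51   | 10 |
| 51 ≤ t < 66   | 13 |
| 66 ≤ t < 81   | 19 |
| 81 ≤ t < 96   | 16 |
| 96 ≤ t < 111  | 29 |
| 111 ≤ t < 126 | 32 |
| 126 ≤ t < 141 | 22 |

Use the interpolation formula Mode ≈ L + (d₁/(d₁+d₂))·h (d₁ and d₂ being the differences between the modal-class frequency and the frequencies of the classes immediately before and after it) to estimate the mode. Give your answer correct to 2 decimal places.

Modal class: 111 ≤ t < 126 (highest frequency 32).
d₁ = 32 − 29 = 3, d₂ = 32 − 22 = 10
Mode ≈ 111 + (3/(3+10)) × 15 = 111 + 3.4615 = 114.4615

114.46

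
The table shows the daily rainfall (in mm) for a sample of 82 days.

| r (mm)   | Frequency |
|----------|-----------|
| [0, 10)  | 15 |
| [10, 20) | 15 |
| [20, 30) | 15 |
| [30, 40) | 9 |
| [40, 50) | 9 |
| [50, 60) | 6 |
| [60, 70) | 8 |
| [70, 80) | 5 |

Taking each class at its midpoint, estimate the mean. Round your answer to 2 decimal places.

31.95

Midpoints: 5, 15, 25, 35, 45, 55, 65, 75
Σfm = 15×5 + 15×15 + 15×25 + 9×35 + 9×45 + 6×55 + 8×65 + 5×75 = 2620
n = Σf = 82
Mean = 2620 / 82 = 31.9512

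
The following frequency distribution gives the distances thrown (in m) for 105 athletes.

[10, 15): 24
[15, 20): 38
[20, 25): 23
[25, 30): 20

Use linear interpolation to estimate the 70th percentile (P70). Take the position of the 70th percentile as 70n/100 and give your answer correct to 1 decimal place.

22.5

Cumulative frequencies: 24, 62, 85, 105
n = 105; position = 70n/100 = 73.5.
This falls in the class [20, 25): L = 20, F = 62, f = 23, h = 5.
70th percentile ≈ 20 + ((73.5 − 62) / 23) × 5 = 22.5000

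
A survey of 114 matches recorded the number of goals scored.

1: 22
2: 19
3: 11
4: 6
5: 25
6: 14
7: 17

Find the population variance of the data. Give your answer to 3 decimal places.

4.543

Values: 1, 2, 3, 4, 5, 6, 7
n = 114, Σfx = 445, mean = 3.9035
Σfx² = 2255
Σf(x − x̄)² = Σfx² − (Σfx)²/n = 2255 − 445²/114 = 517.9386
Population variance = 517.9386 / 114 = 4.5433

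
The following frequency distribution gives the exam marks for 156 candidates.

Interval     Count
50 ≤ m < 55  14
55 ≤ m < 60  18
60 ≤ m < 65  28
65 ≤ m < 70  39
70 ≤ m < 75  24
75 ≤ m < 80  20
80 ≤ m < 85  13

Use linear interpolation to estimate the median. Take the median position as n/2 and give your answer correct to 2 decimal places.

Cumulative frequencies: 14, 32, 60, 99, 123, 143, 156
n = 156; position = n/2 = 78.
This falls in the class 65 ≤ m < 70: L = 65, F = 60, f = 39, h = 5.
Median ≈ 65 + ((78 − 60) / 39) × 5 = 67.3077

67.31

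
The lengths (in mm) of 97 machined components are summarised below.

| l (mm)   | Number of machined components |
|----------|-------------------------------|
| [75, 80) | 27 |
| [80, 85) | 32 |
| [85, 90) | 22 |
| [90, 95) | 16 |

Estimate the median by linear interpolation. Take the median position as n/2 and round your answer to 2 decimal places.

Cumulative frequencies: 27, 59, 81, 97
n = 97; position = n/2 = 48.5.
This falls in the class [80, 85): L = 80, F = 27, f = 32, h = 5.
Median ≈ 80 + ((48.5 − 27) / 32) × 5 = 83.3594

83.36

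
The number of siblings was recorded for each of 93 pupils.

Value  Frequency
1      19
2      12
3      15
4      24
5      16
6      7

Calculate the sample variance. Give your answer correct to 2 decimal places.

Values: 1, 2, 3, 4, 5, 6
n = 93, Σfx = 306, mean = 3.2903
Σfx² = 1238
Σf(x − x̄)² = Σfx² − (Σfx)²/n = 1238 − 306²/93 = 231.1613
Sample variance = 231.1613 / 92 = 2.5126

2.51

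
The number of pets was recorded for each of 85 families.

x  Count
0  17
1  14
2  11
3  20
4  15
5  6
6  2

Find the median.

3

Cumulative frequencies: 17, 31, 42, 62, 77, 83, 85
n = 85, so the median is the value in position (n+1)/2 = 43.
Position 43 falls at value 3.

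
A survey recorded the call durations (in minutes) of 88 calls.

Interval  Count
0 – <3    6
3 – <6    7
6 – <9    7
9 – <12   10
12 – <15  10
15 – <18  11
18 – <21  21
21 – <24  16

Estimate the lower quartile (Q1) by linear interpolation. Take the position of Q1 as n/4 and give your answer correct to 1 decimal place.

Cumulative frequencies: 6, 13, 20, 30, 40, 51, 72, 88
n = 88; position = n/4 = 22.
This falls in the class 9 – <12: L = 9, F = 20, f = 10, h = 3.
Lower quartile ≈ 9 + ((22 − 20) / 10) × 3 = 9.6000

9.6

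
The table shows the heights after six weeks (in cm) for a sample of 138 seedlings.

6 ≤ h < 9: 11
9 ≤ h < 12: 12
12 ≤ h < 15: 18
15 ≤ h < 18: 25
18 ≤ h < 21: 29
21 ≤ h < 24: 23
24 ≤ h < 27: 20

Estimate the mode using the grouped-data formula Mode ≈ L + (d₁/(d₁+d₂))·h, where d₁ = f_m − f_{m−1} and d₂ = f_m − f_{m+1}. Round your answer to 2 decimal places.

19.20

Modal class: 18 ≤ h < 21 (highest frequency 29).
d₁ = 29 − 25 = 4, d₂ = 29 − 23 = 6
Mode ≈ 18 + (4/(4+6)) × 3 = 18 + 1.2000 = 19.2000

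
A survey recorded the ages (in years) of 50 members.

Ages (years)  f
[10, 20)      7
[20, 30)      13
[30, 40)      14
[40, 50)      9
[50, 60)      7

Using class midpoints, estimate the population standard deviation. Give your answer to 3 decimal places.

Midpoints: 15, 25, 35, 45, 55
n = 50, Σfm = 1710, mean = 34.2000
Σfm² = 66250
Σf(m − x̄)² = Σfm² − (Σfm)²/n = 66250 − 1710²/50 = 7768.0000
Population variance = 7768.0000 / 50 = 155.3600
Standard deviation = √155.3600 = 12.4643

12.464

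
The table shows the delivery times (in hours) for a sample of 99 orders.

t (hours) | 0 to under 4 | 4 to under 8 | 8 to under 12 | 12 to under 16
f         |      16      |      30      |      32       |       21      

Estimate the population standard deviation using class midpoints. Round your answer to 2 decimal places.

3.98

Midpoints: 2, 6, 10, 14
n = 99, Σfm = 826, mean = 8.3434
Σfm² = 8460
Σf(m − x̄)² = Σfm² − (Σfm)²/n = 8460 − 826²/99 = 1568.3232
Population variance = 1568.3232 / 99 = 15.8416
Standard deviation = √15.8416 = 3.9802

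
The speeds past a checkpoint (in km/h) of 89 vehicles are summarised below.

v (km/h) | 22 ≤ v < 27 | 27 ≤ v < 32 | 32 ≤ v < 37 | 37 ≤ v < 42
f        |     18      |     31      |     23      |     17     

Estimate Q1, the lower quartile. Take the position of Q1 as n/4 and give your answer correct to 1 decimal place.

Cumulative frequencies: 18, 49, 72, 89
n = 89; position = n/4 = 22.25.
This falls in the class 27 ≤ v < 32: L = 27, F = 18, f = 31, h = 5.
Lower quartile ≈ 27 + ((22.25 − 18) / 31) × 5 = 27.6855

27.7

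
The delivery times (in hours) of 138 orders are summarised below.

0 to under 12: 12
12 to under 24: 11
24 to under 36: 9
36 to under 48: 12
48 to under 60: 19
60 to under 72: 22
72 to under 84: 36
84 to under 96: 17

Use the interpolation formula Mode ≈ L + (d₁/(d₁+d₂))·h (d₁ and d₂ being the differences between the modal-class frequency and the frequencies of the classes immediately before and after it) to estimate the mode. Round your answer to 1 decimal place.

77.1

Modal class: 72 to under 84 (highest frequency 36).
d₁ = 36 − 22 = 14, d₂ = 36 − 17 = 19
Mode ≈ 72 + (14/(14+19)) × 12 = 72 + 5.0909 = 77.0909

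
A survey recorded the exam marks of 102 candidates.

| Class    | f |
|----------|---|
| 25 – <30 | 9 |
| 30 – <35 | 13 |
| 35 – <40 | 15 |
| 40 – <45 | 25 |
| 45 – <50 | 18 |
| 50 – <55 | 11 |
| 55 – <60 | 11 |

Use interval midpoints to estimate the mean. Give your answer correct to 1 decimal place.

Midpoints: 27.5, 32.5, 37.5, 42.5, 47.5, 52.5, 57.5
Σfm = 9×27.5 + 13×32.5 + 15×37.5 + 25×42.5 + 18×47.5 + 11×52.5 + 11×57.5 = 4360
n = Σf = 102
Mean = 4360 / 102 = 42.7451

42.7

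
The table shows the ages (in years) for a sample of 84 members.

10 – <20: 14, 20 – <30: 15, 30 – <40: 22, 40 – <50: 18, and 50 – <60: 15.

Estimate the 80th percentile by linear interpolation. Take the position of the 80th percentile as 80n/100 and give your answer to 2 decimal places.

Cumulative frequencies: 14, 29, 51, 69, 84
n = 84; position = 80n/100 = 67.2.
This falls in the class 40 – <50: L = 40, F = 51, f = 18, h = 10.
80th percentile ≈ 40 + ((67.2 − 51) / 18) × 10 = 49.0000

49.00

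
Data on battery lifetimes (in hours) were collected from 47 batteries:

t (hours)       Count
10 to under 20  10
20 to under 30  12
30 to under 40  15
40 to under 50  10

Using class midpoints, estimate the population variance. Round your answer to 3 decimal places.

Midpoints: 15, 25, 35, 45
n = 47, Σfm = 1425, mean = 30.3191
Σfm² = 48375
Σf(m − x̄)² = Σfm² − (Σfm)²/n = 48375 − 1425²/47 = 5170.2128
Population variance = 5170.2128 / 47 = 110.0045

110.005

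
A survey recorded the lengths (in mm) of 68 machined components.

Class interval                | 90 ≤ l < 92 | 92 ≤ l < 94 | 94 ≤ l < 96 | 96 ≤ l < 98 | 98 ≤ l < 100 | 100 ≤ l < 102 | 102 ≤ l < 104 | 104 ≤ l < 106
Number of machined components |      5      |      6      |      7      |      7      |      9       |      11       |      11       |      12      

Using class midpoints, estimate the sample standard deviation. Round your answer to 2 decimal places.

Midpoints: 91, 93, 95, 97, 99, 101, 103, 105
n = 68, Σfm = 6752, mean = 99.2941
Σfm² = 671756
Σf(m − x̄)² = Σfm² − (Σfm)²/n = 671756 − 6752²/68 = 1322.1176
Sample variance = 1322.1176 / 67 = 19.7331
Standard deviation = √19.7331 = 4.4422

4.44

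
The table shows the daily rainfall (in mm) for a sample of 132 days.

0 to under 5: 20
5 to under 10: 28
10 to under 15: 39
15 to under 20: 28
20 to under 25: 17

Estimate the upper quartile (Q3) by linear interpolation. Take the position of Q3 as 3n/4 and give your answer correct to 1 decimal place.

Cumulative frequencies: 20, 48, 87, 115, 132
n = 132; position = 3n/4 = 99.
This falls in the class 15 to under 20: L = 15, F = 87, f = 28, h = 5.
Upper quartile ≈ 15 + ((99 − 87) / 28) × 5 = 17.1429

17.1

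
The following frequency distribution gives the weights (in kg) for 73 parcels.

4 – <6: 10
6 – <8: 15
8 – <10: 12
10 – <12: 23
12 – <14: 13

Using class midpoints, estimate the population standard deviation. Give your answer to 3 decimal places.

Midpoints: 5, 7, 9, 11, 13
n = 73, Σfm = 685, mean = 9.3836
Σfm² = 6937
Σf(m − x̄)² = Σfm² − (Σfm)²/n = 6937 − 685²/73 = 509.2603
Population variance = 509.2603 / 73 = 6.9762
Standard deviation = √6.9762 = 2.6412

2.641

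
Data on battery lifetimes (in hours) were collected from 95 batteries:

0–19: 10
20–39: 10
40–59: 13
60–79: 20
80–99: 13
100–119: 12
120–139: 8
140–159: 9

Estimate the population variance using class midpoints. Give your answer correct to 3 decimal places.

1717.186

Midpoints: 9.5, 29.5, 49.5, 69.5, 89.5, 109.5, 129.5, 149.5
n = 95, Σfm = 7282.5, mean = 76.6579
Σfm² = 721393.75
Σf(m − x̄)² = Σfm² − (Σfm)²/n = 721393.75 − 7282.5²/95 = 163132.6316
Population variance = 163132.6316 / 95 = 1717.1856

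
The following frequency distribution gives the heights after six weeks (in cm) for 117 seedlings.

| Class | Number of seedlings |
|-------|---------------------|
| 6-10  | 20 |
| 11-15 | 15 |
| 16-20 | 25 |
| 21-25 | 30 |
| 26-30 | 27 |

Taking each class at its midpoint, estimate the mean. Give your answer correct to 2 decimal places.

Midpoints: 8, 13, 18, 23, 28
Σfm = 20×8 + 15×13 + 25×18 + 30×23 + 27×28 = 2251
n = Σf = 117
Mean = 2251 / 117 = 19.2393

19.24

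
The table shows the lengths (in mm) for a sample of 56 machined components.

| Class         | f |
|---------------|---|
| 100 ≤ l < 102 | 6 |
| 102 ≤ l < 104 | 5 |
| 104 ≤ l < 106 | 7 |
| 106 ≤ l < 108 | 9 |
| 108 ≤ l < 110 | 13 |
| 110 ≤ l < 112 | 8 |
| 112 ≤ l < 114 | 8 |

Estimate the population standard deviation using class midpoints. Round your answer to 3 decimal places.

Midpoints: 101, 103, 105, 107, 109, 111, 113
n = 56, Σfm = 6028, mean = 107.6429
Σfm² = 649640
Σf(m − x̄)² = Σfm² − (Σfm)²/n = 649640 − 6028²/56 = 768.8571
Population variance = 768.8571 / 56 = 13.7296
Standard deviation = √13.7296 = 3.7053

3.705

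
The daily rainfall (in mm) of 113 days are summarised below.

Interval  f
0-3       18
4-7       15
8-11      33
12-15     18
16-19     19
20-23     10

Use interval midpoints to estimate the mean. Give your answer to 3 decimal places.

Midpoints: 1.5, 5.5, 9.5, 13.5, 17.5, 21.5
Σfm = 18×1.5 + 15×5.5 + 33×9.5 + 18×13.5 + 19×17.5 + 10×21.5 = 1213.5
n = Σf = 113
Mean = 1213.5 / 113 = 10.7389

10.739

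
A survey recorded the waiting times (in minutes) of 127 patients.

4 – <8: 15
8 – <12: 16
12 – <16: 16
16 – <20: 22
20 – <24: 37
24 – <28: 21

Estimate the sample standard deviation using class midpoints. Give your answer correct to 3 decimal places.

6.517

Midpoints: 6, 10, 14, 18, 22, 26
n = 127, Σfm = 2230, mean = 17.5591
Σfm² = 44508
Σf(m − x̄)² = Σfm² − (Σfm)²/n = 44508 − 2230²/127 = 5351.3071
Sample variance = 5351.3071 / 126 = 42.4707
Standard deviation = √42.4707 = 6.5170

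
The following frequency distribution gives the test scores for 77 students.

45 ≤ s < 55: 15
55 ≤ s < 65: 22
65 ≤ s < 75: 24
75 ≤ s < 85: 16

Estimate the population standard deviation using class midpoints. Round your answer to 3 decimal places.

Midpoints: 50, 60, 70, 80
n = 77, Σfm = 5030, mean = 65.3247
Σfm² = 336700
Σf(m − x̄)² = Σfm² − (Σfm)²/n = 336700 − 5030²/77 = 8116.8831
Population variance = 8116.8831 / 77 = 105.4141
Standard deviation = √105.4141 = 10.2671

10.267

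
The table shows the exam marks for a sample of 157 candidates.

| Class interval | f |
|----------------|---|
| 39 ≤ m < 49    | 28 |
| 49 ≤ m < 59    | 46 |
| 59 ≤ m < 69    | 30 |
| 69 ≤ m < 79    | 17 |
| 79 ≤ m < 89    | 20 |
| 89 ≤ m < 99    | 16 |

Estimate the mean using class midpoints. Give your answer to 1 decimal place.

64.2

Midpoints: 44, 54, 64, 74, 84, 94
Σfm = 28×44 + 46×54 + 30×64 + 17×74 + 20×84 + 16×94 = 10078
n = Σf = 157
Mean = 10078 / 157 = 64.1911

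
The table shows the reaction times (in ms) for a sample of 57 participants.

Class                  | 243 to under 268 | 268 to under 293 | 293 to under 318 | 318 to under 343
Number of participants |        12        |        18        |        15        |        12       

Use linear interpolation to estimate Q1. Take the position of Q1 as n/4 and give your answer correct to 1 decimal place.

271.1

Cumulative frequencies: 12, 30, 45, 57
n = 57; position = n/4 = 14.25.
This falls in the class 268 to under 293: L = 268, F = 12, f = 18, h = 25.
Lower quartile ≈ 268 + ((14.25 − 12) / 18) × 25 = 271.1250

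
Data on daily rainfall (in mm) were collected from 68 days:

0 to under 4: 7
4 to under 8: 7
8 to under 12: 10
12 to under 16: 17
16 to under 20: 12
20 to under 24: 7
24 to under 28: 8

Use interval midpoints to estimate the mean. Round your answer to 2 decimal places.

14.29

Midpoints: 2, 6, 10, 14, 18, 22, 26
Σfm = 7×2 + 7×6 + 10×10 + 17×14 + 12×18 + 7×22 + 8×26 = 972
n = Σf = 68
Mean = 972 / 68 = 14.2941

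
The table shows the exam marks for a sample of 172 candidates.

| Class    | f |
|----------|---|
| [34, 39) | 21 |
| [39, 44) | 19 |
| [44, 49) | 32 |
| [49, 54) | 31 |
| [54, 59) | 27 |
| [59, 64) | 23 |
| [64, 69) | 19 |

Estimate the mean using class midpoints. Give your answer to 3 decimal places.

51.413

Midpoints: 36.5, 41.5, 46.5, 51.5, 56.5, 61.5, 66.5
Σfm = 21×36.5 + 19×41.5 + 32×46.5 + 31×51.5 + 27×56.5 + 23×61.5 + 19×66.5 = 8843
n = Σf = 172
Mean = 8843 / 172 = 51.4128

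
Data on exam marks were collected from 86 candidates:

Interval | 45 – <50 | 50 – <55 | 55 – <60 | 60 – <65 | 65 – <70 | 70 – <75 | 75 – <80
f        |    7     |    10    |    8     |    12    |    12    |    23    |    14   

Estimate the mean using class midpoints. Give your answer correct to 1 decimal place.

Midpoints: 47.5, 52.5, 57.5, 62.5, 67.5, 72.5, 77.5
Σfm = 7×47.5 + 10×52.5 + 8×57.5 + 12×62.5 + 12×67.5 + 23×72.5 + 14×77.5 = 5630
n = Σf = 86
Mean = 5630 / 86 = 65.4651

65.5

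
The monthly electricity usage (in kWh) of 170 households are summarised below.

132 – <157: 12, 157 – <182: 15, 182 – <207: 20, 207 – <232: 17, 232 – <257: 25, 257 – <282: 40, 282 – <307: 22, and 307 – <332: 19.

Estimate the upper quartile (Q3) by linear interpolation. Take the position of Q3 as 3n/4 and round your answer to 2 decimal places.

Cumulative frequencies: 12, 27, 47, 64, 89, 129, 151, 170
n = 170; position = 3n/4 = 127.5.
This falls in the class 257 – <282: L = 257, F = 89, f = 40, h = 25.
Upper quartile ≈ 257 + ((127.5 − 89) / 40) × 25 = 281.0625

281.06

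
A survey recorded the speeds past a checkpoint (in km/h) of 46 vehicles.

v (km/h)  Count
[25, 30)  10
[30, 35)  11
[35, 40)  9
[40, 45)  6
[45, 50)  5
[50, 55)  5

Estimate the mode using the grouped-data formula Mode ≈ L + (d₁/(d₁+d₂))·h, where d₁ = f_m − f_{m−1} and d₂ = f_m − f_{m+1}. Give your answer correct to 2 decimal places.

31.67

Modal class: [30, 35) (highest frequency 11).
d₁ = 11 − 10 = 1, d₂ = 11 − 9 = 2
Mode ≈ 30 + (1/(1+2)) × 5 = 30 + 1.6667 = 31.6667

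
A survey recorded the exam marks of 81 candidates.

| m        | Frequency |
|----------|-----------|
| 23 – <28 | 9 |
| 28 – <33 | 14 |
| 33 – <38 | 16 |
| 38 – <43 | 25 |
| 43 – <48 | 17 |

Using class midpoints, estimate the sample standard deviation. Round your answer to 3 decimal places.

Midpoints: 25.5, 30.5, 35.5, 40.5, 45.5
n = 81, Σfm = 3010.5, mean = 37.1667
Σfm² = 115240.25
Σf(m − x̄)² = Σfm² − (Σfm)²/n = 115240.25 − 3010.5²/81 = 3350.0000
Sample variance = 3350.0000 / 80 = 41.8750
Standard deviation = √41.8750 = 6.4711

6.471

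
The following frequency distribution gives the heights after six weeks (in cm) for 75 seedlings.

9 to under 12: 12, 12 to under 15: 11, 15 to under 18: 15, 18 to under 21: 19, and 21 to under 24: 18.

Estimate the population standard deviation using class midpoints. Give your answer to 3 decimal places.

4.167

Midpoints: 10.5, 13.5, 16.5, 19.5, 22.5
n = 75, Σfm = 1297.5, mean = 17.3000
Σfm² = 23748.75
Σf(m − x̄)² = Σfm² − (Σfm)²/n = 23748.75 − 1297.5²/75 = 1302.0000
Population variance = 1302.0000 / 75 = 17.3600
Standard deviation = √17.3600 = 4.1665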